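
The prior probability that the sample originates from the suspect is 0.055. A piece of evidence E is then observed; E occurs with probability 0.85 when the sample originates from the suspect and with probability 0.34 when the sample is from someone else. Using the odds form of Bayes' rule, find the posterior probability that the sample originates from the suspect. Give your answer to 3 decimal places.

Prior odds = 0.055/(1−0.055) = 0.058201.
Likelihood ratio for E = 0.85/0.34 = 2.5000.
Posterior odds = prior odds × LR = 0.14550.
Posterior probability = odds/(1+odds) = 0.14550/1.1455 = 0.127.

Posterior probability ≈ 0.127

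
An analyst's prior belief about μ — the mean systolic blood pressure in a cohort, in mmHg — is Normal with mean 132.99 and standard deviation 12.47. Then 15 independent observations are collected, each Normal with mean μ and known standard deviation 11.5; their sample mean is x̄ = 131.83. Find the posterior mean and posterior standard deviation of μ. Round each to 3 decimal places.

Prior precision 1/τ₀² = 1/12.47² = 0.00643083; data precision n/σ² = 15/11.5² = 0.113422.
Posterior precision = 0.00643083 + 0.113422 = 0.119852, giving posterior SD = 1/√0.119852 = 2.889.
Posterior mean = (0.00643083·132.99 + 0.113422·131.83) / 0.119852 = 131.892.

Posterior mean ≈ 131.892; posterior SD ≈ 2.889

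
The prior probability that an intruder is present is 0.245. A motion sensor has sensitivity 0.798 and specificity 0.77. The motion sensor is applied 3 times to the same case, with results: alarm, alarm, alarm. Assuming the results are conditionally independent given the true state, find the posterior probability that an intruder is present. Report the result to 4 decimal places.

Posterior P(H) ≈ 0.9313

Let H be the event that an intruder is present; start with P(H) = 0.245. P('alarm'|H) = 0.798, P('alarm'|¬H) = 0.23.
Update on result 1 ('alarm'): P(H) ← 0.798·0.2450 / (0.798·0.2450 + 0.23·0.7550) = 0.19551/0.36916 = 0.5296.
Update on result 2 ('alarm'): P(H) ← 0.798·0.5296 / (0.798·0.5296 + 0.23·0.4704) = 0.42263/0.53082 = 0.7962.
Update on result 3 ('alarm'): P(H) ← 0.798·0.7962 / (0.798·0.7962 + 0.23·0.2038) = 0.63535/0.68223 = 0.9313.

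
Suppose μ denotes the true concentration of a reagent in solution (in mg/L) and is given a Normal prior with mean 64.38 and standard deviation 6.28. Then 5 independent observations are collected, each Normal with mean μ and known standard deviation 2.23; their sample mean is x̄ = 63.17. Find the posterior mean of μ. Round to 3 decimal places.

Posterior mean ≈ 63.200

With known σ, the Normal prior is conjugate. Weight on the data is w = (n/σ²)/(n/σ² + 1/τ₀²) = 1.00545/(1.00545+0.0253560) = 0.97540.
Posterior mean = w·x̄ + (1−w)·μ₀ = 0.97540·63.17 + 0.024598·64.38 = 63.200.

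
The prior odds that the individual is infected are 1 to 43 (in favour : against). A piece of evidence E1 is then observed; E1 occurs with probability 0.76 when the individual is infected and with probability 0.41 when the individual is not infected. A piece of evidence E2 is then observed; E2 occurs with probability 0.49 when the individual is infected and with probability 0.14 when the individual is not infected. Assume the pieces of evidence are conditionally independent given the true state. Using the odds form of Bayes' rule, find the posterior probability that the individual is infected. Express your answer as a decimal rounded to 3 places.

Posterior probability ≈ 0.131

Prior odds = 1/43 = 0.023256.
Likelihood ratio for E1 = 0.76/0.41 = 1.8537.
Likelihood ratio for E2 = 0.49/0.14 = 3.5000.
Posterior odds = prior odds × LR₁ × LR₂ = 0.15088.
Posterior probability = odds/(1+odds) = 0.15088/1.1509 = 0.131.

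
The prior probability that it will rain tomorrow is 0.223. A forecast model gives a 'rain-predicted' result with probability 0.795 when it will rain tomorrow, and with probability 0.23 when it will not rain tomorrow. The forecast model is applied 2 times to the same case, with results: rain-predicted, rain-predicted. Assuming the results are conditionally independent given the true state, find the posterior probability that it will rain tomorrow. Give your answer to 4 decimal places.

Let H be the event that it will rain tomorrow; start with P(H) = 0.223. P('rain-predicted'|H) = 0.795, P('rain-predicted'|¬H) = 0.23.
Update on result 1 ('rain-predicted'): P(H) ← 0.795·0.2230 / (0.795·0.2230 + 0.23·0.7770) = 0.17728/0.35600 = 0.4980.
Update on result 2 ('rain-predicted'): P(H) ← 0.795·0.4980 / (0.795·0.4980 + 0.23·0.5020) = 0.39591/0.51137 = 0.7742.

Posterior P(H) ≈ 0.7742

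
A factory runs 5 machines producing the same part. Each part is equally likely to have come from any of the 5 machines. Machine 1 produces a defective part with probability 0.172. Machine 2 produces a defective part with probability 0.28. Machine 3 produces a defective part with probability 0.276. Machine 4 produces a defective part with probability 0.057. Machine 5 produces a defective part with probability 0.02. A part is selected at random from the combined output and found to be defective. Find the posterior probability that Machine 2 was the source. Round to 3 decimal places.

P(defective|M1) = 0.172; P(defective|M2) = 0.28; P(defective|M3) = 0.276; P(defective|M4) = 0.057; P(defective|M5) = 0.02.
Prior × likelihood for each source: 0.2·0.172=0.03440, 0.2·0.28=0.05600, 0.2·0.276=0.05520, 0.2·0.057=0.01140, 0.2·0.02=0.004000. Summing gives P(defective) = 0.16100.
P(Machine 2 | defective) = 0.05600 / 0.16100 = 0.348.

Posterior probability ≈ 0.348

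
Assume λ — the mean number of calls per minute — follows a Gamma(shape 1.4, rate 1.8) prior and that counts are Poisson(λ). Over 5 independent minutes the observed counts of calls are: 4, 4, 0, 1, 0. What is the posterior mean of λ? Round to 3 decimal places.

Posterior mean ≈ 1.529

The Poisson likelihood adds the total count to the shape and the number of exposure periods to the rate. Here ∑xᵢ = 9 and n = 5, so shape 1.4→10.4 and rate 1.8→6.8.
E[λ | data] = 10.4/6.8 = 1.529.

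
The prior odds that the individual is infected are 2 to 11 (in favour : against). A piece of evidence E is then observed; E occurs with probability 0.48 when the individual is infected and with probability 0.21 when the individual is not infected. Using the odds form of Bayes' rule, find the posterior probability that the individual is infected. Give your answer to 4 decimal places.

Posterior probability ≈ 0.2936

Prior odds = 2/11 = 0.18182. In log-odds, ln(0.18182) = -1.7047.
Add log likelihood ratio: ln(2.2857) = 0.82668.
Posterior log-odds = -0.87807, so posterior odds = exp(-0.87807) = 0.41558. Converting, P(H|E) = 0.41558/1.4156 = 0.2936.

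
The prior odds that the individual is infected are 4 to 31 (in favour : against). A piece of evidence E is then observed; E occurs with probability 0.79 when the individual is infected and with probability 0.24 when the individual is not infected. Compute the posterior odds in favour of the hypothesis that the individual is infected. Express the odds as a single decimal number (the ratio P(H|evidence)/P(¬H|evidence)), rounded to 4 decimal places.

Prior odds = 4/31 = 0.12903.
Likelihood ratio for E = 0.79/0.24 = 3.2917.
Posterior odds = prior odds × LR = 0.42473.

Posterior odds ≈ 0.4247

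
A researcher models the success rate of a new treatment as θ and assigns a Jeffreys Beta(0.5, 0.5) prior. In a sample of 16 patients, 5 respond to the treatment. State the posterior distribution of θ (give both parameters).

The binomial likelihood is conjugate to the Beta prior: with 5 successes and 11 failures, the posterior is Beta(0.5+5, 0.5+11) = Beta(5.5, 11.5).

Posterior: Beta(5.5, 11.5)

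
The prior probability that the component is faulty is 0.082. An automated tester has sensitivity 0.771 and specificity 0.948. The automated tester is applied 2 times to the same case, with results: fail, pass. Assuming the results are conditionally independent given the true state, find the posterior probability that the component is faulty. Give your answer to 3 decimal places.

Posterior P(H) ≈ 0.242

Let H be the event that the component is faulty; start with P(H) = 0.082. P('fail'|H) = 0.771, P('fail'|¬H) = 0.052.
Update on result 1 ('fail'): P(H) ← 0.771·0.0820 / (0.771·0.0820 + 0.052·0.9180) = 0.063222/0.11096 = 0.5698.
Update on result 2 ('pass'): P(H) ← 0.229·0.5698 / (0.229·0.5698 + 0.948·0.4302) = 0.13048/0.53833 = 0.2424.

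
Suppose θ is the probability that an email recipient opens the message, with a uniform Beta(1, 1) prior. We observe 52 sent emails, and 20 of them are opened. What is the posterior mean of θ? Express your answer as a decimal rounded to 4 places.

Observing 20 successes and 32 failures updates Beta(1, 1) by adding the success and failure counts to the two shape parameters: α = 1+20 = 21, β = 1+32 = 33.
Posterior mean = α/(α+β) = 21/54 = 0.3889.

Posterior mean ≈ 0.3889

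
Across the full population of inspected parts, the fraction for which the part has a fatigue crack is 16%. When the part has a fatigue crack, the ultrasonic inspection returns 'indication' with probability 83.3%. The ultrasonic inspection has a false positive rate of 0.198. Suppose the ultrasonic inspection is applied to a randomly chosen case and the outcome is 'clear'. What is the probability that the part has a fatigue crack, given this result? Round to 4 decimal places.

P(H | E) ≈ 0.0381

Let H be the event that the part has a fatigue crack. P(H) = 0.16, so P(¬H) = 0.84. With E the 'clear' result, P(E|H) = 0.167 and P(E|¬H) = 0.802.
P(E) = 0.167·0.16 + 0.802·0.84 = 0.026720 + 0.67368 = 0.70040.
By Bayes' theorem, P(H|E) = 0.026720 / 0.70040 = 0.0381.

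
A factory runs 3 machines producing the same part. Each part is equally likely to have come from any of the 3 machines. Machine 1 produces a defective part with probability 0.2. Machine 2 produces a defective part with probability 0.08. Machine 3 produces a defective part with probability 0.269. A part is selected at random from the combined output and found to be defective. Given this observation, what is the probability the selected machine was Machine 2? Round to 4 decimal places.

P(defective|M1) = 0.2; P(defective|M2) = 0.08; P(defective|M3) = 0.269.
Prior × likelihood for each source: 0.333333·0.2=0.06667, 0.333333·0.08=0.02667, 0.333333·0.269=0.08967. Summing gives P(defective) = 0.18300.
P(Machine 2 | defective) = 0.02667 / 0.18300 = 0.1457.

Posterior probability ≈ 0.1457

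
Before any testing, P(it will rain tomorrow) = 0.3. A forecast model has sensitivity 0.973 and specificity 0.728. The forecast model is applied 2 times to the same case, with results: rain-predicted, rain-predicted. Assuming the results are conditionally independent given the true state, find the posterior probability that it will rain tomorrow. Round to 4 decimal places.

With H the event that it will rain tomorrow, the joint likelihood of the observed sequence is P(data|H) = 0.973·0.973 = 0.94673 and P(data|¬H) = 0.272·0.272 = 0.073984.
Bayes: P(H|data) = 0.3·0.94673 / (0.3·0.94673 + 0.7·0.073984) = 0.28402/0.33581 = 0.8458.

Posterior P(H) ≈ 0.8458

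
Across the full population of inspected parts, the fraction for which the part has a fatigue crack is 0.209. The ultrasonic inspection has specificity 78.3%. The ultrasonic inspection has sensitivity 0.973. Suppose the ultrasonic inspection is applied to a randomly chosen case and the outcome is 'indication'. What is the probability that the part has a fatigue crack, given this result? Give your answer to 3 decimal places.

P(H | E) ≈ 0.542

Write H for 'the part has a fatigue crack'. Prior odds H:¬H = 0.209/0.791 = 0.26422. For the 'indication' outcome, the likelihood ratio is 0.973/0.217 = 4.4839.
Posterior odds = 0.26422 × 4.4839 = 1.1847, so P(H|E) = 1.1847/(1+1.1847) = 0.542.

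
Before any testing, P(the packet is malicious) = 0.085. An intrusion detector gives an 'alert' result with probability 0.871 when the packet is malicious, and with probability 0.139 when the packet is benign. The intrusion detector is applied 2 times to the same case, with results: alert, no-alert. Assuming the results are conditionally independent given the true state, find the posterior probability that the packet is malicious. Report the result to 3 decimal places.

Let H be the event that the packet is malicious; start with P(H) = 0.085. P('alert'|H) = 0.871, P('alert'|¬H) = 0.139.
Update on result 1 ('alert'): P(H) ← 0.871·0.0850 / (0.871·0.0850 + 0.139·0.9150) = 0.074035/0.20122 = 0.3679.
Update on result 2 ('no-alert'): P(H) ← 0.129·0.3679 / (0.129·0.3679 + 0.861·0.6321) = 0.047463/0.59167 = 0.0802.

Posterior P(H) ≈ 0.080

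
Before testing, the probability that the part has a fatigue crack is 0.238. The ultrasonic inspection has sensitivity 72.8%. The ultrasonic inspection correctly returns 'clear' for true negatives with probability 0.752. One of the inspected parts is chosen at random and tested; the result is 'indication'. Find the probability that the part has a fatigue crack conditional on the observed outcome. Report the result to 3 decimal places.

P(H | E) ≈ 0.478

Write H for 'the part has a fatigue crack'. Prior odds H:¬H = 0.238/0.762 = 0.31234. For the 'indication' outcome, the likelihood ratio is 0.728/0.248 = 2.9355.
Posterior odds = 0.31234 × 2.9355 = 0.91686, so P(H|E) = 0.91686/(1+0.91686) = 0.478.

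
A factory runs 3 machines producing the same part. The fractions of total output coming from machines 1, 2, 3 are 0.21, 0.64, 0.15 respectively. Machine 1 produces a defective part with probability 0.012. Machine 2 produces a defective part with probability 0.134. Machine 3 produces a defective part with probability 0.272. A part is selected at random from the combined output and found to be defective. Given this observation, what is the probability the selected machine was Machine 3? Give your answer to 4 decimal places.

P(defective|M1) = 0.012; P(defective|M2) = 0.134; P(defective|M3) = 0.272.
Prior × likelihood for each source: 0.21·0.012=0.002520, 0.64·0.134=0.08576, 0.15·0.272=0.04080. Summing gives P(defective) = 0.12908.
P(Machine 3 | defective) = 0.04080 / 0.12908 = 0.3161.

Posterior probability ≈ 0.3161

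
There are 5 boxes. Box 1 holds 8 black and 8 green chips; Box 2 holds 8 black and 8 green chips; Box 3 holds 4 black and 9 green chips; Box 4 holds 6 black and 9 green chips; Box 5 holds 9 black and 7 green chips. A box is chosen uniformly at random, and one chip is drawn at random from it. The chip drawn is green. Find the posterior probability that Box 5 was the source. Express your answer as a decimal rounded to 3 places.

Posterior probability ≈ 0.160

Tabulate prior·likelihood by source: [1] prior 0.2, lik 0.5, product 0.1000; [2] prior 0.2, lik 0.5, product 0.1000; [3] prior 0.2, lik 0.6923, product 0.1385; [4] prior 0.2, lik 0.6, product 0.1200; [5] prior 0.2, lik 0.4375, product 0.08750.
Normalizing constant = 0.54596; the posterior for Box 5 is its product over the sum, 0.08750/0.54596 = 0.160.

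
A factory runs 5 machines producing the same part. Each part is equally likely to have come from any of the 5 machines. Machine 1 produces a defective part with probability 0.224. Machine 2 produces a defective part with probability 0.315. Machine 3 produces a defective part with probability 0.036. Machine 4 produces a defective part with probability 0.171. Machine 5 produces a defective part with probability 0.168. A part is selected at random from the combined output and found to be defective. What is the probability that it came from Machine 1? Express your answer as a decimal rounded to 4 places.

Posterior probability ≈ 0.2451

P(defective|M1) = 0.224; P(defective|M2) = 0.315; P(defective|M3) = 0.036; P(defective|M4) = 0.171; P(defective|M5) = 0.168.
Prior × likelihood for each source: 0.2·0.224=0.04480, 0.2·0.315=0.06300, 0.2·0.036=0.007200, 0.2·0.171=0.03420, 0.2·0.168=0.03360. Summing gives P(defective) = 0.18280.
P(Machine 1 | defective) = 0.04480 / 0.18280 = 0.2451.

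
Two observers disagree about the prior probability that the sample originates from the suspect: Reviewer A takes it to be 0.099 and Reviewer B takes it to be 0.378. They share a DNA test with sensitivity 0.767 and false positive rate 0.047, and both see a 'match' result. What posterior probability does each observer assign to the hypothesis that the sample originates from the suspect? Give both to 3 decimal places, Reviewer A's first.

Reviewer A: 0.642; Reviewer B: 0.908

P('+'|H) = 0.767, P('+'|¬H) = 0.047.
Reviewer A: numerator 0.767·0.099 = 0.075933; evidence = 0.075933+0.047·0.901 = 0.11828; posterior = 0.642.
Reviewer B: numerator 0.767·0.378 = 0.28993; evidence = 0.28993+0.047·0.622 = 0.31916; posterior = 0.908.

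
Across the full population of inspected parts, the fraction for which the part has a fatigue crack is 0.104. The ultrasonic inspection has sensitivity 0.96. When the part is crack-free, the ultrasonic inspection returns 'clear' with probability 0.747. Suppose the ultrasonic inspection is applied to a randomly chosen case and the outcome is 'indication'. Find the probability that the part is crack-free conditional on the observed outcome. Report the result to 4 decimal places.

Let H be the event that the part has a fatigue crack. P(H) = 0.104, so P(¬H) = 0.896. With E the 'indication' result, P(E|H) = 0.96 and P(E|¬H) = 0.253.
P(E) = 0.96·0.104 + 0.253·0.896 = 0.099840 + 0.22669 = 0.32653.
By Bayes' theorem, P(H|E) = 0.099840 / 0.32653 = 0.3058. Hence P(¬H|E) = 1 − 0.3058 = 0.6942.

P(¬H | E) ≈ 0.6942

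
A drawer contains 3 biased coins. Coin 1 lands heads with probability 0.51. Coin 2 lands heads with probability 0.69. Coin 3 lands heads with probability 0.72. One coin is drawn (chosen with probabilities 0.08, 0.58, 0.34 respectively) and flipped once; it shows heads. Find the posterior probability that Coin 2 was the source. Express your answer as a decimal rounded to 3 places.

Tabulate prior·likelihood by source: [1] prior 0.08, lik 0.51, product 0.04080; [2] prior 0.58, lik 0.69, product 0.4002; [3] prior 0.34, lik 0.72, product 0.2448.
Normalizing constant = 0.68580; the posterior for Coin 2 is its product over the sum, 0.4002/0.68580 = 0.584.

Posterior probability ≈ 0.584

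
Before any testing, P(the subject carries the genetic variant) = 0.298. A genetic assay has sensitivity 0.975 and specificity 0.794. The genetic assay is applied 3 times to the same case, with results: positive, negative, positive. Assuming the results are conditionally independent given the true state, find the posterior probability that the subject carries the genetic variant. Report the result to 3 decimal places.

Posterior P(H) ≈ 0.230

Let H be the event that the subject carries the genetic variant; start with P(H) = 0.298. P('positive'|H) = 0.975, P('positive'|¬H) = 0.206.
Update on result 1 ('positive'): P(H) ← 0.975·0.2980 / (0.975·0.2980 + 0.206·0.7020) = 0.29055/0.43516 = 0.6677.
Update on result 2 ('negative'): P(H) ← 0.025·0.6677 / (0.025·0.6677 + 0.794·0.3323) = 0.016692/0.28055 = 0.0595.
Update on result 3 ('positive'): P(H) ← 0.975·0.0595 / (0.975·0.0595 + 0.206·0.9405) = 0.058010/0.25175 = 0.2304.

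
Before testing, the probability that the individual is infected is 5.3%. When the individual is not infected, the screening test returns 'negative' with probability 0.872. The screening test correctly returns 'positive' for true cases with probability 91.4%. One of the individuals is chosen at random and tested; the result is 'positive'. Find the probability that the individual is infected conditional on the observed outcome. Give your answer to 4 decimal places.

P(H | E) ≈ 0.2855

Let H be the event that the individual is infected. P(H) = 0.053, so P(¬H) = 0.947. With E the 'positive' result, P(E|H) = 0.914 and P(E|¬H) = 0.128.
P(E) = 0.914·0.053 + 0.128·0.947 = 0.048442 + 0.12122 = 0.16966.
By Bayes' theorem, P(H|E) = 0.048442 / 0.16966 = 0.2855.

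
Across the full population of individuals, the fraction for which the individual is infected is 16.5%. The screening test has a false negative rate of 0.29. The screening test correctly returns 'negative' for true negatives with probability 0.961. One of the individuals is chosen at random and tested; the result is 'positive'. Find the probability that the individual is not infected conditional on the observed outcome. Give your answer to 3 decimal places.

Write H for 'the individual is infected'. Prior odds H:¬H = 0.165/0.835 = 0.19760. For the 'positive' outcome, the likelihood ratio is 0.71/0.039 = 18.205.
Posterior odds = 0.19760 × 18.205 = 3.5974, so P(H|E) = 3.5974/(1+3.5974) = 0.782. Then P(¬H|E) = 1 − 0.782 = 0.218.

P(¬H | E) ≈ 0.218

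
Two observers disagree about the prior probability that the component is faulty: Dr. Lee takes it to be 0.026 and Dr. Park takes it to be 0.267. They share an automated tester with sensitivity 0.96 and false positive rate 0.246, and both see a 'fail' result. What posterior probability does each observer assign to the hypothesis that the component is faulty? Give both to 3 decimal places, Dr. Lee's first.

Dr. Lee: 0.094; Dr. Park: 0.587

The likelihood ratio for a 'fail' result is 0.96/0.246 = 3.9024.
Dr. Lee: prior odds 0.026/0.974 = 0.026694; posterior odds 0.10417; posterior probability 0.094.
Dr. Park: prior odds 0.267/0.733 = 0.36426; posterior odds 1.4215; posterior probability 0.587.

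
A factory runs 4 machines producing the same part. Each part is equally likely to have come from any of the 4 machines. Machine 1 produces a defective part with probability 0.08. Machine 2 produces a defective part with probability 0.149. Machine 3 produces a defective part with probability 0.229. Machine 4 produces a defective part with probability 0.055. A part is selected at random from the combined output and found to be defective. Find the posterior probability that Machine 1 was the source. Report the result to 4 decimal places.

Posterior probability ≈ 0.1559

Tabulate prior·likelihood by source: [1] prior 0.25, lik 0.08, product 0.02000; [2] prior 0.25, lik 0.149, product 0.03725; [3] prior 0.25, lik 0.229, product 0.05725; [4] prior 0.25, lik 0.055, product 0.01375.
Normalizing constant = 0.12825; the posterior for Machine 1 is its product over the sum, 0.02000/0.12825 = 0.1559.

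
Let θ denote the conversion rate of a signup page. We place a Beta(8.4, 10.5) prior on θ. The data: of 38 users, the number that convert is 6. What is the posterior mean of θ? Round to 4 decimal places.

Observing 6 successes and 32 failures updates Beta(8.4, 10.5) by adding the success and failure counts to the two shape parameters: α = 8.4+6 = 14.4, β = 10.5+32 = 42.5.
E[θ | data] = 14.4/(14.4+42.5) = 0.2531.

Posterior mean ≈ 0.2531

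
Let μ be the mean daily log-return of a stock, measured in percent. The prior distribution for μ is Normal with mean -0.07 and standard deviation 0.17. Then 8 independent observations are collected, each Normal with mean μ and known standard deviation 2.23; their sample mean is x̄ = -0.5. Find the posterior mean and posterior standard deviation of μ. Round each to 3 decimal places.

Prior precision 1/τ₀² = 1/0.17² = 34.6021; data precision n/σ² = 8/2.23² = 1.60872.
Posterior precision = 34.6021 + 1.60872 = 36.2108, giving posterior SD = 1/√36.2108 = 0.166.
Posterior mean = (34.6021·-0.07 + 1.60872·-0.5) / 36.2108 = -0.089.

Posterior mean ≈ -0.089; posterior SD ≈ 0.166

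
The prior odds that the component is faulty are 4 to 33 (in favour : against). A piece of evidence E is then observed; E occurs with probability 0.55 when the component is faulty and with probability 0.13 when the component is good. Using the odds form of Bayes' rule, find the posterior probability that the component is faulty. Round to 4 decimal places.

Prior odds = 4/33 = 0.12121.
Likelihood ratio for E = 0.55/0.13 = 4.2308.
Posterior odds = prior odds × LR = 0.51282.
Posterior probability = odds/(1+odds) = 0.51282/1.5128 = 0.3390.

Posterior probability ≈ 0.3390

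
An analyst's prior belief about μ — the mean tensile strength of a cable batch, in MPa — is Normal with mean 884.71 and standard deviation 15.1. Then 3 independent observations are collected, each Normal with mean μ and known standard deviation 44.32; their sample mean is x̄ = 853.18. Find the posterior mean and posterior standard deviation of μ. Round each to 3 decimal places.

Posterior mean ≈ 876.566; posterior SD ≈ 13.005

With known σ, the Normal prior is conjugate. Weight on the data is w = (n/σ²)/(n/σ² + 1/τ₀²) = 0.00152729/(0.00152729+0.00438577) = 0.25829.
Posterior mean = w·x̄ + (1−w)·μ₀ = 0.25829·853.18 + 0.74171·884.71 = 876.566. Posterior variance = 1/(0.00152729+0.00438577) = 169.117, so SD = 13.005.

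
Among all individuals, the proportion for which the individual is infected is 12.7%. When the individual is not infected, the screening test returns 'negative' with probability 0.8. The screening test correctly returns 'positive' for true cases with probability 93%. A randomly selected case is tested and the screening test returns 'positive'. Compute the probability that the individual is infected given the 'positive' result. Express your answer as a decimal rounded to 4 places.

P(H | E) ≈ 0.4035

Let H be the event that the individual is infected. P(H) = 0.127, so P(¬H) = 0.873. With E the 'positive' result, P(E|H) = 0.93 and P(E|¬H) = 0.2.
P(E) = 0.93·0.127 + 0.2·0.873 = 0.11811 + 0.17460 = 0.29271.
By Bayes' theorem, P(H|E) = 0.11811 / 0.29271 = 0.4035.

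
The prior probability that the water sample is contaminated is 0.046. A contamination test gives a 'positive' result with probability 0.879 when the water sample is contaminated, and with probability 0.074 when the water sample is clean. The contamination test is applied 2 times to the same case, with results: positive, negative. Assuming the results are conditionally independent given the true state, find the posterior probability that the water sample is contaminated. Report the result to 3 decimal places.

With H the event that the water sample is contaminated, the joint likelihood of the observed sequence is P(data|H) = 0.879·0.121 = 0.10636 and P(data|¬H) = 0.074·0.926 = 0.068524.
Bayes: P(H|data) = 0.046·0.10636 / (0.046·0.10636 + 0.954·0.068524) = 0.0048925/0.070264 = 0.0696.

Posterior P(H) ≈ 0.070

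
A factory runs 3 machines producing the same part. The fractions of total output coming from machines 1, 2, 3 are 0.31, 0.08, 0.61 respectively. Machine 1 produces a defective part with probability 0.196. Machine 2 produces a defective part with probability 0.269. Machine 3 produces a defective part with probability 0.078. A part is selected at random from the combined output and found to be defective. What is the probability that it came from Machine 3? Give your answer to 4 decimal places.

Posterior probability ≈ 0.3664

P(defective|M1) = 0.196; P(defective|M2) = 0.269; P(defective|M3) = 0.078.
Prior × likelihood for each source: 0.31·0.196=0.06076, 0.08·0.269=0.02152, 0.61·0.078=0.04758. Summing gives P(defective) = 0.12986.
P(Machine 3 | defective) = 0.04758 / 0.12986 = 0.3664.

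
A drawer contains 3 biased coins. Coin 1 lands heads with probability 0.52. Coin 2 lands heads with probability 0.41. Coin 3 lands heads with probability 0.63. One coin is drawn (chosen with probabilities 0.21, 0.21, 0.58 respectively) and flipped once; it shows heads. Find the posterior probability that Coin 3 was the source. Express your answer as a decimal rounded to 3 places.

Posterior probability ≈ 0.652

Tabulate prior·likelihood by source: [1] prior 0.21, lik 0.52, product 0.1092; [2] prior 0.21, lik 0.41, product 0.08610; [3] prior 0.58, lik 0.63, product 0.3654.
Normalizing constant = 0.56070; the posterior for Coin 3 is its product over the sum, 0.3654/0.56070 = 0.652.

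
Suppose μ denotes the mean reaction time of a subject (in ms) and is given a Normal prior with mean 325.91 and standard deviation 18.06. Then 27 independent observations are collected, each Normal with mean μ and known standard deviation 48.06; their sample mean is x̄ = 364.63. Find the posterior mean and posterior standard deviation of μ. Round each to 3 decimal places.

Posterior mean ≈ 356.585; posterior SD ≈ 8.232

With known σ, the Normal prior is conjugate. Weight on the data is w = (n/σ²)/(n/σ² + 1/τ₀²) = 0.0116895/(0.0116895+0.00306595) = 0.79222.
Posterior mean = w·x̄ + (1−w)·μ₀ = 0.79222·364.63 + 0.20778·325.91 = 356.585. Posterior variance = 1/(0.0116895+0.00306595) = 67.7716, so SD = 8.232.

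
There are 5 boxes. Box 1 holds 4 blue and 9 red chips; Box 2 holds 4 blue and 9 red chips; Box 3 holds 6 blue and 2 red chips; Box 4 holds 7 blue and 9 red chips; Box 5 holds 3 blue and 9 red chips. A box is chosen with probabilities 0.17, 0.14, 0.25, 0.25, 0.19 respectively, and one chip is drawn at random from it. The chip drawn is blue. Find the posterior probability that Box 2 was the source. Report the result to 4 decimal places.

P(blue|Box 1) = 0.3077; P(blue|Box 2) = 0.3077; P(blue|Box 3) = 0.75; P(blue|Box 4) = 0.4375; P(blue|Box 5) = 0.25.
Prior × likelihood for each source: 0.17·0.3077=0.05231, 0.14·0.3077=0.04308, 0.25·0.75=0.1875, 0.25·0.4375=0.1094, 0.19·0.25=0.04750. Summing gives P(blue) = 0.43976.
P(Box 2 | blue) = 0.04308 / 0.43976 = 0.0980.

Posterior probability ≈ 0.0980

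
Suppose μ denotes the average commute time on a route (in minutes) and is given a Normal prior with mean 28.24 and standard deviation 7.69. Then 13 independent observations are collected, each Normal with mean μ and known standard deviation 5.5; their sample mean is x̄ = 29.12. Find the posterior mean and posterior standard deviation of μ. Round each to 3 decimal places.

Prior precision 1/τ₀² = 1/7.69² = 0.0169101; data precision n/σ² = 13/5.5² = 0.429752.
Posterior precision = 0.0169101 + 0.429752 = 0.446662, giving posterior SD = 1/√0.446662 = 1.496.
Posterior mean = (0.0169101·28.24 + 0.429752·29.12) / 0.446662 = 29.087.

Posterior mean ≈ 29.087; posterior SD ≈ 1.496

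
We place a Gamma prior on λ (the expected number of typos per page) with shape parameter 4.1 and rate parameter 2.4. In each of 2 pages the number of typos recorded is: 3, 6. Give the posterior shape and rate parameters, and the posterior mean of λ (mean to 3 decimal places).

Posterior: Gamma(shape=13.1, rate=4.4); mean ≈ 2.977

Total count ∑xᵢ = 9 over n = 2 pages.
Gamma is conjugate to the Poisson likelihood: posterior is Gamma(shape = 4.1+9 = 13.1, rate = 2.4+2 = 4.4).
E[λ | data] = 13.1/4.4 = 2.977.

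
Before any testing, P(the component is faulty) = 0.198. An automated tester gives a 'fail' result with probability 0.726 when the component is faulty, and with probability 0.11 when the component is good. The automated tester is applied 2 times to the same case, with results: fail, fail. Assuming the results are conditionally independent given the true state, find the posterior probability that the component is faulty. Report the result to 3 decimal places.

Posterior P(H) ≈ 0.915

Let H be the event that the component is faulty; start with P(H) = 0.198. P('fail'|H) = 0.726, P('fail'|¬H) = 0.11.
Update on result 1 ('fail'): P(H) ← 0.726·0.1980 / (0.726·0.1980 + 0.11·0.8020) = 0.14375/0.23197 = 0.6197.
Update on result 2 ('fail'): P(H) ← 0.726·0.6197 / (0.726·0.6197 + 0.11·0.3803) = 0.44989/0.49173 = 0.9149.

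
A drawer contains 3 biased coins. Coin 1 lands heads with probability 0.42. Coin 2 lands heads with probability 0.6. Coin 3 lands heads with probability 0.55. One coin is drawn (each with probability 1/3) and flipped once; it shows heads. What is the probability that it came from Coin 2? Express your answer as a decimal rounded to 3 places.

Posterior probability ≈ 0.382

Tabulate prior·likelihood by source: [1] prior 0.333333, lik 0.42, product 0.1400; [2] prior 0.333333, lik 0.6, product 0.2000; [3] prior 0.333333, lik 0.55, product 0.1833.
Normalizing constant = 0.52333; the posterior for Coin 2 is its product over the sum, 0.2000/0.52333 = 0.382.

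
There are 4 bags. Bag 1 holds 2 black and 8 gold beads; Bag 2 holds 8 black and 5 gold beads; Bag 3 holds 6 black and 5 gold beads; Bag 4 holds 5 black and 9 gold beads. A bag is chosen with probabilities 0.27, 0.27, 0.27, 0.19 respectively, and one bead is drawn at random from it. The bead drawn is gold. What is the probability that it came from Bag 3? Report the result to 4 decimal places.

Posterior probability ≈ 0.2173

P(gold|Bag 1) = 0.8; P(gold|Bag 2) = 0.3846; P(gold|Bag 3) = 0.4545; P(gold|Bag 4) = 0.6429.
Prior × likelihood for each source: 0.27·0.8=0.2160, 0.27·0.3846=0.1038, 0.27·0.4545=0.1227, 0.19·0.6429=0.1221. Summing gives P(gold) = 0.56472.
P(Bag 3 | gold) = 0.1227 / 0.56472 = 0.2173.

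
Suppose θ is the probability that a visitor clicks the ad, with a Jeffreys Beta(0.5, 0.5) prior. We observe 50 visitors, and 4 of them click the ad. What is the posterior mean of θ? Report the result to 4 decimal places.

Posterior mean ≈ 0.0882

Observing 4 successes and 46 failures updates Beta(0.5, 0.5) by adding the success and failure counts to the two shape parameters: α = 0.5+4 = 4.5, β = 0.5+46 = 46.5.
E[θ | data] = 4.5/(4.5+46.5) = 0.0882.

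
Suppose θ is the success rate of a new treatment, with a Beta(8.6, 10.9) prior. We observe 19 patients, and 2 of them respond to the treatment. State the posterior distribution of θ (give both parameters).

Posterior: Beta(10.6, 27.9)

The binomial likelihood is conjugate to the Beta prior: with 2 successes and 17 failures, the posterior is Beta(8.6+2, 10.9+17) = Beta(10.6, 27.9).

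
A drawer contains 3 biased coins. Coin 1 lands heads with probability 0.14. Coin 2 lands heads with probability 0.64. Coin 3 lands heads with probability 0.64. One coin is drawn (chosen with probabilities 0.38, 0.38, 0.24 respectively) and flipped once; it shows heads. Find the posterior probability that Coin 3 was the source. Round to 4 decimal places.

Posterior probability ≈ 0.3413

P(heads|C1) = 0.14; P(heads|C2) = 0.64; P(heads|C3) = 0.64.
Prior × likelihood for each source: 0.38·0.14=0.05320, 0.38·0.64=0.2432, 0.24·0.64=0.1536. Summing gives P(heads) = 0.45000.
P(Coin 3 | heads) = 0.1536 / 0.45000 = 0.3413.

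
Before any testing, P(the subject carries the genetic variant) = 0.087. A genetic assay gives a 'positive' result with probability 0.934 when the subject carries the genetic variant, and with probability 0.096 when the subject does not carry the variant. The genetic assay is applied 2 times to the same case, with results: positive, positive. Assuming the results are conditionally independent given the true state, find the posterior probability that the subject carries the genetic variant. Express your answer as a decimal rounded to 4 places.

With H the event that the subject carries the genetic variant, the joint likelihood of the observed sequence is P(data|H) = 0.934·0.934 = 0.87236 and P(data|¬H) = 0.096·0.096 = 0.0092160.
Bayes: P(H|data) = 0.087·0.87236 / (0.087·0.87236 + 0.913·0.0092160) = 0.075895/0.084309 = 0.9002.

Posterior P(H) ≈ 0.9002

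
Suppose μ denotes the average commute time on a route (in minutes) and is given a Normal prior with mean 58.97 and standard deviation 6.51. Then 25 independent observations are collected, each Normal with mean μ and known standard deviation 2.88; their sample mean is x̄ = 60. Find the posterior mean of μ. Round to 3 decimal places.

Prior precision 1/τ₀² = 1/6.51² = 0.0235960; data precision n/σ² = 25/2.88² = 3.01408.
Posterior precision = 0.0235960 + 3.01408 = 3.03768.
Posterior mean = (0.0235960·58.97 + 3.01408·60) / 3.03768 = 59.992.

Posterior mean ≈ 59.992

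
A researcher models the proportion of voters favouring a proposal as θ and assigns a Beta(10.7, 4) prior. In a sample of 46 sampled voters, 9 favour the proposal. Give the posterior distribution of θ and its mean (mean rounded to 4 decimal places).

Observing 9 successes and 37 failures updates Beta(10.7, 4) by adding the success and failure counts to the two shape parameters: α = 10.7+9 = 19.7, β = 4+37 = 41.
E[θ | data] = 19.7/(19.7+41) = 0.3245.

Posterior: Beta(19.7, 41); mean ≈ 0.3245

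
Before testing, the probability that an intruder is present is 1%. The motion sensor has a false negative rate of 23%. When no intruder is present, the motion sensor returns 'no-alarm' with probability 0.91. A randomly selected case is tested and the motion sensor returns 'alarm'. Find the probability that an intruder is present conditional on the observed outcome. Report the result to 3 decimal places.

P(H | E) ≈ 0.080

Let H be the event that an intruder is present. P(H) = 0.01, so P(¬H) = 0.99. With E the 'alarm' result, P(E|H) = 0.77 and P(E|¬H) = 0.09.
P(E) = 0.77·0.01 + 0.09·0.99 = 0.0077000 + 0.089100 = 0.096800.
By Bayes' theorem, P(H|E) = 0.0077000 / 0.096800 = 0.080.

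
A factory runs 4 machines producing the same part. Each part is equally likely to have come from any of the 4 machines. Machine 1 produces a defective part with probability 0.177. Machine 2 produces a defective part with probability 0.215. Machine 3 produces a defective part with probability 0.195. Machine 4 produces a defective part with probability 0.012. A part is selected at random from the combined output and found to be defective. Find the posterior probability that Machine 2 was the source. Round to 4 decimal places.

Tabulate prior·likelihood by source: [1] prior 0.25, lik 0.177, product 0.04425; [2] prior 0.25, lik 0.215, product 0.05375; [3] prior 0.25, lik 0.195, product 0.04875; [4] prior 0.25, lik 0.012, product 0.003000.
Normalizing constant = 0.14975; the posterior for Machine 2 is its product over the sum, 0.05375/0.14975 = 0.3589.

Posterior probability ≈ 0.3589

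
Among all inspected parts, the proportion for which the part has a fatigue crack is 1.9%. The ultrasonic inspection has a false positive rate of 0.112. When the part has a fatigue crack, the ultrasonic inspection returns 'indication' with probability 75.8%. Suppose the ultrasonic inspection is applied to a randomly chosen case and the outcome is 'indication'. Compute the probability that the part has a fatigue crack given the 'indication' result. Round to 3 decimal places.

P(H | E) ≈ 0.116

Let H be the event that the part has a fatigue crack. P(H) = 0.019, so P(¬H) = 0.981. With E the 'indication' result, P(E|H) = 0.758 and P(E|¬H) = 0.112.
P(E) = 0.758·0.019 + 0.112·0.981 = 0.014402 + 0.10987 = 0.12427.
By Bayes' theorem, P(H|E) = 0.014402 / 0.12427 = 0.116.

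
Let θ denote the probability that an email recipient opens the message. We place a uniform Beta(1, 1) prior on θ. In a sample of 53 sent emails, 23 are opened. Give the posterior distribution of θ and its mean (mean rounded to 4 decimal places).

Posterior: Beta(24, 31); mean ≈ 0.4364

Observing 23 successes and 30 failures updates Beta(1, 1) by adding the success and failure counts to the two shape parameters: α = 1+23 = 24, β = 1+30 = 31.
E[θ | data] = 24/(24+31) = 0.4364.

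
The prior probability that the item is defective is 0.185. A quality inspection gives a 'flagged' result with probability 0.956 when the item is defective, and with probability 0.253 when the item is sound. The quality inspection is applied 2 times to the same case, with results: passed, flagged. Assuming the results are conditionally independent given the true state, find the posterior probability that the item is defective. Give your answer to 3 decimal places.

Let H be the event that the item is defective; start with P(H) = 0.185. P('flagged'|H) = 0.956, P('flagged'|¬H) = 0.253.
Update on result 1 ('passed'): P(H) ← 0.044·0.1850 / (0.044·0.1850 + 0.747·0.8150) = 0.0081400/0.61694 = 0.0132.
Update on result 2 ('flagged'): P(H) ← 0.956·0.0132 / (0.956·0.0132 + 0.253·0.9868) = 0.012614/0.26228 = 0.0481.

Posterior P(H) ≈ 0.048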